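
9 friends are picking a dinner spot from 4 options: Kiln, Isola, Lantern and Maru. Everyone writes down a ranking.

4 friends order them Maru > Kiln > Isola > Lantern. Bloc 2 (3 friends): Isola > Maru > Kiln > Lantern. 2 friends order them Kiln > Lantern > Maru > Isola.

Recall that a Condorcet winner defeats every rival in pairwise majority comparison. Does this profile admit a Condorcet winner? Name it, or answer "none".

Maru

Head-to-head results (9 friends):
Kiln vs Isola: Kiln is ranked higher on 4+2 = 6 ballots, Isola on 3. Kiln wins 6–3.
Kiln vs Lantern: Kiln is ranked higher on 4+3+2 = 9 ballots, Lantern on 0. Kiln wins 9–0.
Kiln vs Maru: Kiln preferred on 2 ballots; Maru wins 7–2.
Isola vs Lantern: 7 to 2, Isola.
Isola vs Maru: 3 for Isola, 6 for Maru — Maru by 6–3.
Lantern vs Maru: 2 for Lantern, 7 for Maru — Maru by 7–2.
Maru beats each of Kiln, Isola, Lantern — Maru is the Condorcet winner.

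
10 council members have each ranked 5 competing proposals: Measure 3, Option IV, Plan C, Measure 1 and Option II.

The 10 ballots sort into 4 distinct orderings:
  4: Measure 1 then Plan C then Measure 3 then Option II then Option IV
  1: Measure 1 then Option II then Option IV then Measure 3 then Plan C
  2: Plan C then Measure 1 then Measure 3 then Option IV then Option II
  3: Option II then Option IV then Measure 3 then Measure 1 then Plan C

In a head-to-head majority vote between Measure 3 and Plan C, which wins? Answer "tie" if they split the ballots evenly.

Ballots ranking Measure 3 above Plan C: 1 + 3 = 4.
Ballots ranking Plan C above Measure 3: 10 − 4 = 6.
Plan C wins the head-to-head 6–4.

Plan C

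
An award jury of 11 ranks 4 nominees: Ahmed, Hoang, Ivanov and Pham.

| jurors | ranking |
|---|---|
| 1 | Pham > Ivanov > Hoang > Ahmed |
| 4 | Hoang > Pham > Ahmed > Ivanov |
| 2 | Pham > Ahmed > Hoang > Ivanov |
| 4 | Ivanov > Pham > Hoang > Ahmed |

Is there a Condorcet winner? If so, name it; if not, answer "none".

Pairwise majorities:
Ahmed–Hoang: Hoang 9–2.
Ahmed vs Ivanov: Ahmed wins 6–5.
Ahmed vs Pham: 0 for Ahmed, 11 for Pham — Pham by 11–0.
Hoang vs Ivanov: Hoang, 6–5.
Hoang–Pham: Pham 7–4.
Ivanov vs Pham: Ivanov is ranked higher on 4 ballots, Pham on 7. Pham wins 7–4.
Pham beats each of Ahmed, Hoang, Ivanov — Pham is the Condorcet winner.

Pham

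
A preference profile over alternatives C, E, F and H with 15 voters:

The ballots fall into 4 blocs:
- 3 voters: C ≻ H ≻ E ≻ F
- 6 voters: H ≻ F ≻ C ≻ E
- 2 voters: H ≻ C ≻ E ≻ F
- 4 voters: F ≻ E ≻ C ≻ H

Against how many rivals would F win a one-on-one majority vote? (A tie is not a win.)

2

F against each rival (15 voters):
F–C: F 10–5.
F vs E: F, 10–5.
F vs H: F preferred on 4 ballots; H wins 11–4.
F beats C, E; loses to H — 2 pairwise wins.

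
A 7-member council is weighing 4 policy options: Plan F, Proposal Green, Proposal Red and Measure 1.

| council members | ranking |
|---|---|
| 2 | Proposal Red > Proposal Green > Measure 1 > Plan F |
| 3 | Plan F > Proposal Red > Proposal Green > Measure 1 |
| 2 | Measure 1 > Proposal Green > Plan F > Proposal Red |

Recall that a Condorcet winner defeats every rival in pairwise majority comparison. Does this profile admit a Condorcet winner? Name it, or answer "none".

none

Pairwise majorities:
Plan F vs Proposal Green: Plan F preferred on 3 ballots; Proposal Green wins 4–3.
Plan F vs Proposal Red: 3+2 = 5 for Plan F, 2 for Proposal Red — Plan F by 5–2.
Plan F vs Measure 1: 3 for Plan F, 4 for Measure 1 — Measure 1 by 4–3.
Proposal Green vs Proposal Red: Proposal Green is ranked higher on 2 ballots, Proposal Red on 5. Proposal Red wins 5–2.
Proposal Green vs Measure 1: 5 to 2, Proposal Green.
Proposal Red vs Measure 1: Proposal Red is ranked higher on 2+3 = 5 ballots, Measure 1 on 2. Proposal Red wins 5–2.
Each option drops at least one matchup (Plan F loses to Proposal Green; Proposal Green loses to Proposal Red; Proposal Red loses to Plan F; Measure 1 loses to Proposal Green); the cycle Plan F → Proposal Red → Proposal Green → Plan F rules out a Condorcet winner.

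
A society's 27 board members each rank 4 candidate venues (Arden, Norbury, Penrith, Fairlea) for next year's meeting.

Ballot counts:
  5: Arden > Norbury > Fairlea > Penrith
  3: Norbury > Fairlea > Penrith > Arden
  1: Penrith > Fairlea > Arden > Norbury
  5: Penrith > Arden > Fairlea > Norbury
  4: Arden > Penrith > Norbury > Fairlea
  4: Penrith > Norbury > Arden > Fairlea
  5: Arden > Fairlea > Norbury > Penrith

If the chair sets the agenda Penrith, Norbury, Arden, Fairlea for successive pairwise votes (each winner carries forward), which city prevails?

Arden

Round 1: Penrith vs Norbury — 14–13, Penrith advances.
Round 2: Penrith vs Arden — 13–14, Arden advances.
Round 3: Arden vs Fairlea — 23–4, Arden advances.
The agenda winner is Arden.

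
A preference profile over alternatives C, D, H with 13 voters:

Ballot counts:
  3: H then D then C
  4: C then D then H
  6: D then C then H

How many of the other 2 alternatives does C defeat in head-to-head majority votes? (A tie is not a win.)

C against each rival (13 voters):
C vs D: 4 for C, 9 for D — D by 9–4.
C vs H: 10 to 3, C.
C beats H; loses to D — 1 pairwise win.

1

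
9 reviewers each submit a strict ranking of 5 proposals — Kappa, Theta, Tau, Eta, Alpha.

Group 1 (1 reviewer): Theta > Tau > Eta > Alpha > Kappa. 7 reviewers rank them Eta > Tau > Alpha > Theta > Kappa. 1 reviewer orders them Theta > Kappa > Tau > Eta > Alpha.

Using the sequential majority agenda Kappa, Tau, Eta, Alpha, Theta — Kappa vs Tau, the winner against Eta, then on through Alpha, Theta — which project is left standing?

Round 1: Kappa vs Tau — 1–8, Tau advances.
Round 2: Tau vs Eta — 2–7, Eta advances.
Round 3: Eta vs Alpha — 9–0, Eta advances.
Round 4: Eta vs Theta — 7–2, Eta advances.
The agenda winner is Eta.

Eta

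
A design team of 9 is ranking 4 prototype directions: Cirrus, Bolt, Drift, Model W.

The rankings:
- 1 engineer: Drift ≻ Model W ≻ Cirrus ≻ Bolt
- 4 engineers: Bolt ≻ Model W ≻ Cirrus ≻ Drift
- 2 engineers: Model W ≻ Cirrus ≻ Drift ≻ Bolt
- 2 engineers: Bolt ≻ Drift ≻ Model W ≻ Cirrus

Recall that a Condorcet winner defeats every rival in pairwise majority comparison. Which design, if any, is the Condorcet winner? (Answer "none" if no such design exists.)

Bolt

Check each pair by majority over 9 ballots:
Cirrus vs Bolt: Bolt, 6–3.
Cirrus vs Drift: 4+2 = 6 for Cirrus, 3 for Drift — Cirrus by 6–3.
Cirrus vs Model W: Cirrus preferred on 0 ballots; Model W wins 9–0.
Bolt vs Drift: 6 to 3, Bolt.
Bolt vs Model W: Bolt is ranked higher on 4+2 = 6 ballots, Model W on 3. Bolt wins 6–3.
Drift vs Model W: 3 to 6, Model W.
Only Bolt has no losses; Bolt is the Condorcet winner.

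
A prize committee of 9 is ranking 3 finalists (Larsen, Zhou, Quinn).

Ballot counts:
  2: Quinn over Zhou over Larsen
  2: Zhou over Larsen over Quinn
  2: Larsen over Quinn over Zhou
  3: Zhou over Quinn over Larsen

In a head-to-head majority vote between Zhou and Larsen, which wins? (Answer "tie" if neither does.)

Ballots ranking Zhou above Larsen: 2 + 2 + 3 = 7.
Ballots ranking Larsen above Zhou: 9 − 7 = 2.
Zhou wins the head-to-head 7–2.

Zhou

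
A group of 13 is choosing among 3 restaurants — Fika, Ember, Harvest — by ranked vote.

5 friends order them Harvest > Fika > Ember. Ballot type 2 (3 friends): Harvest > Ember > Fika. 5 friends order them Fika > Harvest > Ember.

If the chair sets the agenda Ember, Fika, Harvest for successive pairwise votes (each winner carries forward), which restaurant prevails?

Round 1: Ember vs Fika — 3–10, Fika advances.
Round 2: Fika vs Harvest — 5–8, Harvest advances.
The agenda winner is Harvest.

Harvest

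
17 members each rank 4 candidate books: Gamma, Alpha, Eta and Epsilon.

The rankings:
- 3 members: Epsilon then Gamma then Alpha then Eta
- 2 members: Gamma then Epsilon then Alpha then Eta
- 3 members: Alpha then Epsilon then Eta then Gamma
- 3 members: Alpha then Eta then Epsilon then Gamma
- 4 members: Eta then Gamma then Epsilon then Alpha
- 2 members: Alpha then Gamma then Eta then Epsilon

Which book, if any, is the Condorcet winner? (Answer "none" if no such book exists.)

Pairwise majorities:
Gamma vs Alpha: Gamma, 9–8.
Gamma vs Eta: Eta wins 10–7.
Gamma–Epsilon: Epsilon 9–8.
Alpha–Eta: Alpha 13–4.
Alpha–Epsilon: Epsilon 9–8.
Eta–Epsilon: Eta 9–8.
Each book drops at least one matchup (Gamma loses to Eta; Alpha loses to Gamma; Eta loses to Alpha; Epsilon loses to Eta); the cycle Gamma → Alpha → Eta → Gamma rules out a Condorcet winner.

none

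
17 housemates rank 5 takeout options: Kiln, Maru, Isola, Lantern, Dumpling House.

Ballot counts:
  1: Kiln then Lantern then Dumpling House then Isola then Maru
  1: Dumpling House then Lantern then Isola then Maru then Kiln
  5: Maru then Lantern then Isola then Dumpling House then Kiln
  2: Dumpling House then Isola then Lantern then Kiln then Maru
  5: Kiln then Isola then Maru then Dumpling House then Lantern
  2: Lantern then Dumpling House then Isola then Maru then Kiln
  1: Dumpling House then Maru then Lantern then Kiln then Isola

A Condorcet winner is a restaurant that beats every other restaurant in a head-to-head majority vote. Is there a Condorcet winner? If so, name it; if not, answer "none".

Pairwise majorities:
Kiln vs Maru: Kiln is ranked higher on 1+2+5 = 8 ballots, Maru on 9. Maru wins 9–8.
Kiln vs Isola: Kiln preferred on 1+5+1 = 7 ballots; Isola wins 10–7.
Kiln vs Lantern: Kiln is ranked higher on 1+5 = 6 ballots, Lantern on 11. Lantern wins 11–6.
Kiln vs Dumpling House: 6 to 11, Dumpling House.
Maru vs Isola: Maru is ranked higher on 5+1 = 6 ballots, Isola on 11. Isola wins 11–6.
Maru vs Lantern: Maru preferred on 5+5+1 = 11 ballots; Maru wins 11–6.
Maru vs Dumpling House: Maru is ranked higher on 5+5 = 10 ballots, Dumpling House on 7. Maru wins 10–7.
Isola vs Lantern: Isola preferred on 2+5 = 7 ballots; Lantern wins 10–7.
Isola vs Dumpling House: 5+5 = 10 for Isola, 7 for Dumpling House — Isola by 10–7.
Lantern vs Dumpling House: Lantern preferred on 1+5+2 = 8 ballots; Dumpling House wins 9–8.
No restaurant is unbeaten: Kiln loses to Maru; Maru loses to Isola; Isola loses to Lantern; Lantern loses to Maru; Dumpling House loses to Maru. In particular Maru beats Lantern beats Isola beats Maru is a majority cycle — no Condorcet winner exists.

none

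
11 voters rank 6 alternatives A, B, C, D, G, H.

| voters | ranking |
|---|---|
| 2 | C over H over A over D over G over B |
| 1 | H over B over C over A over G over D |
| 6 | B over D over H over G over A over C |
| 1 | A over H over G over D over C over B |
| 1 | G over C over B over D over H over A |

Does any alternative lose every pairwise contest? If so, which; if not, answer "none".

Head-to-head results (11 voters):
A vs B: B, 8–3.
A vs C: 7 to 4, A.
A vs D: D, 7–4.
A vs G: G wins 7–4.
A vs H: 1 to 10, H.
B–C: B 7–4.
B vs D: B is ranked higher on 1+6+1 = 8 ballots, D on 3. B wins 8–3.
B vs G: B preferred on 1+6 = 7 ballots; B wins 7–4.
B–H: B 7–4.
C vs D: 2+1+1 = 4 for C, 7 for D — D by 7–4.
C vs G: G, 8–3.
C vs H: H wins 8–3.
D vs G: D preferred on 2+6 = 8 ballots; D wins 8–3.
D–H: D 7–4.
G vs H: H, 10–1.
C is beaten in every head-to-head and is the Condorcet loser.

C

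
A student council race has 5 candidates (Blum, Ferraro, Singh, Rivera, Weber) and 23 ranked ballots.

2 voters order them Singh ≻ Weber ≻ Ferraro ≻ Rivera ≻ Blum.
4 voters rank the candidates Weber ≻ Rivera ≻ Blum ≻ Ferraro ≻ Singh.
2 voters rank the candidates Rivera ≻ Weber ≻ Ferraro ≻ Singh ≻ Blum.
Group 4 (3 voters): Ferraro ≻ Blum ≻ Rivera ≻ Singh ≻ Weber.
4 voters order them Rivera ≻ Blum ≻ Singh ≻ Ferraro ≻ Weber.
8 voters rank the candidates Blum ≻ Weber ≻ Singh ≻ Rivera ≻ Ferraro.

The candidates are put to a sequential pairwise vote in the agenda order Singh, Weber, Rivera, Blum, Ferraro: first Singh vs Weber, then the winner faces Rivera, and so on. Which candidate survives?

Round 1: Singh vs Weber — 9–14, Weber advances.
Round 2: Weber vs Rivera — 14–9, Weber advances.
Round 3: Weber vs Blum — 8–15, Blum advances.
Round 4: Blum vs Ferraro — 16–7, Blum advances.
The agenda winner is Blum.

Blum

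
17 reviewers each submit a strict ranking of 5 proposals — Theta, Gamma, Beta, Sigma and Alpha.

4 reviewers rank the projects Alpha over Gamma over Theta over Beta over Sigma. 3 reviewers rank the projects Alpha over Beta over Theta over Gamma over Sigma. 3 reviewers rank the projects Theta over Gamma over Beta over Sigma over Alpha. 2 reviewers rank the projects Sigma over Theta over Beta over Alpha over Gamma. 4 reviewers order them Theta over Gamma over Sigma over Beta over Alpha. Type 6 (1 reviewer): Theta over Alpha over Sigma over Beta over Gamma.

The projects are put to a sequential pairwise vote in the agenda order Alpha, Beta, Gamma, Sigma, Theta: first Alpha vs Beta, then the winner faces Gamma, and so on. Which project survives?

Round 1: Alpha vs Beta — 8–9, Beta advances.
Round 2: Beta vs Gamma — 6–11, Gamma advances.
Round 3: Gamma vs Sigma — 14–3, Gamma advances.
Round 4: Gamma vs Theta — 4–13, Theta advances.
Theta survives the agenda.

Theta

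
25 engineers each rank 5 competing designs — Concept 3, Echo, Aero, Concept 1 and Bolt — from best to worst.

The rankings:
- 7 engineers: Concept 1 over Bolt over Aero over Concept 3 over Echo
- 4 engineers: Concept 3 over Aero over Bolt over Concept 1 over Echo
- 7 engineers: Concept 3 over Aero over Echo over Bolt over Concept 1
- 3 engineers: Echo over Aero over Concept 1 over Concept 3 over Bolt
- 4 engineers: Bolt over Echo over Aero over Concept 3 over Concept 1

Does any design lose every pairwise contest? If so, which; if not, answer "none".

Pairwise majorities:
Concept 3 vs Echo: Concept 3, 18–7.
Concept 3 vs Aero: 11 to 14, Aero.
Concept 3 vs Concept 1: Concept 3 is ranked higher on 4+7+4 = 15 ballots, Concept 1 on 10. Concept 3 wins 15–10.
Concept 3 vs Bolt: 4+7+3 = 14 for Concept 3, 11 for Bolt — Concept 3 by 14–11.
Echo vs Aero: Echo preferred on 3+4 = 7 ballots; Aero wins 18–7.
Echo vs Concept 1: Echo is ranked higher on 7+3+4 = 14 ballots, Concept 1 on 11. Echo wins 14–11.
Echo–Bolt: Bolt 15–10.
Aero vs Concept 1: Aero wins 18–7.
Aero vs Bolt: Aero wins 14–11.
Concept 1 vs Bolt: Bolt, 15–10.
Concept 1 loses to every other design — it is the Condorcet loser.

Concept 1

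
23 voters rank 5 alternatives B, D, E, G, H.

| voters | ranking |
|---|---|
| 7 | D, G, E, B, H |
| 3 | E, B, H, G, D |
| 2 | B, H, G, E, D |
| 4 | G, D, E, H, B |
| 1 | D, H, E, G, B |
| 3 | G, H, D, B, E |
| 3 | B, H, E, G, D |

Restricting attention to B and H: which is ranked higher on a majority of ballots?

B

Ballots ranking B above H: 7 + 3 + 2 + 3 = 15.
Ballots ranking H above B: 23 − 15 = 8.
B wins the head-to-head 15–8.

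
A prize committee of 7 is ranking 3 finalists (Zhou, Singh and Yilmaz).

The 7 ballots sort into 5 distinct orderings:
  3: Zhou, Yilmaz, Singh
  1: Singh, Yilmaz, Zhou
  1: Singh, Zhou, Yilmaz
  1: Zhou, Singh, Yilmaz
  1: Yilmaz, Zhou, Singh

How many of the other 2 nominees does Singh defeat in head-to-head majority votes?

Singh against each rival (7 jurors):
Singh vs Zhou: 2 to 5, Zhou.
Singh–Yilmaz: Yilmaz 4–3.
Singh beats no one; loses to Zhou, Yilmaz — 0 pairwise wins.

0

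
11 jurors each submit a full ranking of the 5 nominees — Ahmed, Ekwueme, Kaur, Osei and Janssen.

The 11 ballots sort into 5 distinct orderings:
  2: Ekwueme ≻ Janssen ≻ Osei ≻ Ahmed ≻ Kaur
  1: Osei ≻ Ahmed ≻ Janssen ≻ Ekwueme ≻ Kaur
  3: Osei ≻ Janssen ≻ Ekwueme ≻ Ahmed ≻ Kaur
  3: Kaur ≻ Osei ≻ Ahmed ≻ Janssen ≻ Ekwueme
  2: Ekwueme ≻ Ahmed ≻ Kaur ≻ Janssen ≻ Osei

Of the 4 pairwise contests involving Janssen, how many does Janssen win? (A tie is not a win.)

Janssen against each rival (11 jurors):
Janssen vs Ahmed: Ahmed, 6–5.
Janssen–Ekwueme: Janssen 7–4.
Janssen–Kaur: Janssen 6–5.
Janssen vs Osei: 2+2 = 4 for Janssen, 7 for Osei — Osei by 7–4.
Janssen beats Ekwueme, Kaur; loses to Ahmed, Osei — 2 pairwise wins.

2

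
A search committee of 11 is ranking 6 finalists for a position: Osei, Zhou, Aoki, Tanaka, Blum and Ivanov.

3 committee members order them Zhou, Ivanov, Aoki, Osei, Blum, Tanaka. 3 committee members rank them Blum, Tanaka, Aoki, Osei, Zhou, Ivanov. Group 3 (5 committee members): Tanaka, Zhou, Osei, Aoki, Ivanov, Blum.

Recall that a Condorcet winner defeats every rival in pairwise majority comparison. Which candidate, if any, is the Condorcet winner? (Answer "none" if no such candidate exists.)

Check each pair by majority over 11 ballots:
Osei vs Zhou: Osei is ranked higher on 3 ballots, Zhou on 8. Zhou wins 8–3.
Osei vs Aoki: 5 to 6, Aoki.
Osei vs Tanaka: 3 for Osei, 8 for Tanaka — Tanaka by 8–3.
Osei vs Blum: Osei preferred on 3+5 = 8 ballots; Osei wins 8–3.
Osei vs Ivanov: Osei preferred on 3+5 = 8 ballots; Osei wins 8–3.
Zhou vs Aoki: 3+5 = 8 for Zhou, 3 for Aoki — Zhou by 8–3.
Zhou vs Tanaka: 3 to 8, Tanaka.
Zhou vs Blum: 3+5 = 8 for Zhou, 3 for Blum — Zhou by 8–3.
Zhou vs Ivanov: Zhou is ranked higher on 3+3+5 = 11 ballots, Ivanov on 0. Zhou wins 11–0.
Aoki vs Tanaka: Aoki preferred on 3 ballots; Tanaka wins 8–3.
Aoki vs Blum: 8 to 3, Aoki.
Aoki vs Ivanov: Aoki preferred on 3+5 = 8 ballots; Aoki wins 8–3.
Tanaka vs Blum: 5 to 6, Blum.
Tanaka vs Ivanov: 3+5 = 8 for Tanaka, 3 for Ivanov — Tanaka by 8–3.
Blum vs Ivanov: Blum is ranked higher on 3 ballots, Ivanov on 8. Ivanov wins 8–3.
Each candidate drops at least one matchup (Osei loses to Zhou; Zhou loses to Tanaka; Aoki loses to Zhou; Tanaka loses to Blum; Blum loses to Osei; Ivanov loses to Osei); the cycle Osei beats Blum beats Tanaka beats Osei rules out a Condorcet winner.

none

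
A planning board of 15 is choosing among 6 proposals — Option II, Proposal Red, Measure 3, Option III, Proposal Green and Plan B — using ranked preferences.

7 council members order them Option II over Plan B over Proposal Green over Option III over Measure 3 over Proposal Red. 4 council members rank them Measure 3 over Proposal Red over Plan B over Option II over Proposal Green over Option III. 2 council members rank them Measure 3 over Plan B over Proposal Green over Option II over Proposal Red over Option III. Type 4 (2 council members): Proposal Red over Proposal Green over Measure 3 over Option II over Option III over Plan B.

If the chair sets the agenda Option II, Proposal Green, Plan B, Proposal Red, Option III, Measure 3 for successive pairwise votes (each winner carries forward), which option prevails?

Measure 3

Round 1: Option II vs Proposal Green — 11–4, Option II advances.
Round 2: Option II vs Plan B — 9–6, Option II advances.
Round 3: Option II vs Proposal Red — 9–6, Option II advances.
Round 4: Option II vs Option III — 15–0, Option II advances.
Round 5: Option II vs Measure 3 — 7–8, Measure 3 advances.
Measure 3 survives the agenda.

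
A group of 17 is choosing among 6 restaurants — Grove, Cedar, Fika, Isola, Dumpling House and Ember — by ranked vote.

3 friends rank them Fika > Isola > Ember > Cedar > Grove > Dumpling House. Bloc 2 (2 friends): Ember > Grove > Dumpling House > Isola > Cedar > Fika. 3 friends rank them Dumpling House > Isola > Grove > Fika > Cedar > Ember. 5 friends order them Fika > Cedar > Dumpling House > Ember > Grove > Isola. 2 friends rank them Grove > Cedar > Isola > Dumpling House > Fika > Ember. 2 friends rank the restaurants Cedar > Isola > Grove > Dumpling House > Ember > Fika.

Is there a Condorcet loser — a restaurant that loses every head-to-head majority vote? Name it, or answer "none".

none

Pairwise majorities:
Grove vs Cedar: Grove is ranked higher on 2+3+2 = 7 ballots, Cedar on 10. Cedar wins 10–7.
Grove–Fika: Grove 9–8.
Grove vs Isola: Grove, 9–8.
Grove vs Dumpling House: 3+2+2+2 = 9 for Grove, 8 for Dumpling House — Grove by 9–8.
Grove vs Ember: Ember, 10–7.
Cedar vs Fika: Cedar preferred on 2+2+2 = 6 ballots; Fika wins 11–6.
Cedar vs Isola: 5+2+2 = 9 for Cedar, 8 for Isola — Cedar by 9–8.
Cedar vs Dumpling House: Cedar is ranked higher on 3+5+2+2 = 12 ballots, Dumpling House on 5. Cedar wins 12–5.
Cedar vs Ember: Cedar wins 12–5.
Fika vs Isola: Fika preferred on 3+5 = 8 ballots; Isola wins 9–8.
Fika vs Dumpling House: Dumpling House, 9–8.
Fika–Ember: Fika 13–4.
Isola vs Dumpling House: Dumpling House wins 10–7.
Isola vs Ember: Isola, 10–7.
Dumpling House vs Ember: 3+5+2+2 = 12 for Dumpling House, 5 for Ember — Dumpling House by 12–5.
Every restaurant wins at least one matchup (Grove beats Fika; Cedar beats Grove; Fika beats Cedar; Isola beats Fika; Dumpling House beats Fika; Ember beats Grove), so there is no Condorcet loser.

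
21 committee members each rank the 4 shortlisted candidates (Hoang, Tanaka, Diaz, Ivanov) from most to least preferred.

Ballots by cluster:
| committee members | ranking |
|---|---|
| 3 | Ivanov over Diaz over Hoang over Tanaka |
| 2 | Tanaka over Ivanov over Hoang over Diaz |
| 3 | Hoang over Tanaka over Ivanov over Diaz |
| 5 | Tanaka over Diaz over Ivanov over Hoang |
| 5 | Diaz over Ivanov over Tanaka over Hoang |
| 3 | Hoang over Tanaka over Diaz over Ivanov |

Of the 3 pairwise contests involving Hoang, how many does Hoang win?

0

Hoang against each rival (21 committee members):
Hoang–Tanaka: Tanaka 12–9.
Hoang vs Diaz: Diaz wins 13–8.
Hoang vs Ivanov: Ivanov, 15–6.
Hoang beats no one; loses to Tanaka, Diaz, Ivanov — 0 pairwise wins.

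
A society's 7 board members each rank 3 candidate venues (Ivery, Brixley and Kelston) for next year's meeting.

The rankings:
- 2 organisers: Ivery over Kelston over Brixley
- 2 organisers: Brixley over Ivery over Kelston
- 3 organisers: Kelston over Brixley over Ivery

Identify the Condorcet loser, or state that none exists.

none

Head-to-head results (7 organisers):
Ivery–Brixley: Brixley 5–2.
Ivery vs Kelston: 4 to 3, Ivery.
Brixley vs Kelston: 2 for Brixley, 5 for Kelston — Kelston by 5–2.
No city is winless: Ivery beats Kelston; Brixley beats Ivery; Kelston beats Brixley. There is no Condorcet loser.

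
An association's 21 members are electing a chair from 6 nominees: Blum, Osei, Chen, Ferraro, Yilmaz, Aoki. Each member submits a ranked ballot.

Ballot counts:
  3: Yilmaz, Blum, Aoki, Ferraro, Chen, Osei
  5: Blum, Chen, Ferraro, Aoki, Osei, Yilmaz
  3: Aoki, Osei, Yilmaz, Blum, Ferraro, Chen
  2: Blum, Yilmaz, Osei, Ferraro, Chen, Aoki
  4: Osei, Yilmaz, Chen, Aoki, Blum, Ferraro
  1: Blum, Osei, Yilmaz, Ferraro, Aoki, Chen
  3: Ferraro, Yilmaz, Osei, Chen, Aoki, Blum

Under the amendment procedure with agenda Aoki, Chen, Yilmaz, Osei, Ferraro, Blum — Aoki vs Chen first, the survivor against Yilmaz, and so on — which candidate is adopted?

Round 1: Aoki vs Chen — 7–14, Chen advances.
Round 2: Chen vs Yilmaz — 5–16, Yilmaz advances.
Round 3: Yilmaz vs Osei — 8–13, Osei advances.
Round 4: Osei vs Ferraro — 10–11, Ferraro advances.
Round 5: Ferraro vs Blum — 3–18, Blum advances.
The agenda winner is Blum.

Blum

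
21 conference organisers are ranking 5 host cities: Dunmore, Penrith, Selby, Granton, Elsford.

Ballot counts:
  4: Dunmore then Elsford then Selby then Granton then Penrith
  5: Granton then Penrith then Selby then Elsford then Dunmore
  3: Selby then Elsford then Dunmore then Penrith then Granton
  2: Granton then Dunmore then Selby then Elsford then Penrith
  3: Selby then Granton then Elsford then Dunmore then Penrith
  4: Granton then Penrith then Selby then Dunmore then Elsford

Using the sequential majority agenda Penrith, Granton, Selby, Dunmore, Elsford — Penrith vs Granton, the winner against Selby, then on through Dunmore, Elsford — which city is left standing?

Granton

Round 1: Penrith vs Granton — 3–18, Granton advances.
Round 2: Granton vs Selby — 11–10, Granton advances.
Round 3: Granton vs Dunmore — 14–7, Granton advances.
Round 4: Granton vs Elsford — 14–7, Granton advances.
The agenda winner is Granton.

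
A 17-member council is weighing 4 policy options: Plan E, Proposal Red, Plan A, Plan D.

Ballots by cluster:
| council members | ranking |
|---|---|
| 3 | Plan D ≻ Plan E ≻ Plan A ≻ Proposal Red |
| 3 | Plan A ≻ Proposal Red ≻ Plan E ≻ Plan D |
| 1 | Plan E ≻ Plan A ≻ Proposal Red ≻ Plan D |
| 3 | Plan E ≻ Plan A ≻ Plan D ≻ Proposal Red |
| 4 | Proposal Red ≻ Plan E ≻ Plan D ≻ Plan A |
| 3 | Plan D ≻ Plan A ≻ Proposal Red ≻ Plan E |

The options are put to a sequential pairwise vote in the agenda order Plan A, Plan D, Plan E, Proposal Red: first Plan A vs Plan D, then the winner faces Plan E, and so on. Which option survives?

Round 1: Plan A vs Plan D — 7–10, Plan D advances.
Round 2: Plan D vs Plan E — 6–11, Plan E advances.
Round 3: Plan E vs Proposal Red — 7–10, Proposal Red advances.
Proposal Red survives the agenda.

Proposal Red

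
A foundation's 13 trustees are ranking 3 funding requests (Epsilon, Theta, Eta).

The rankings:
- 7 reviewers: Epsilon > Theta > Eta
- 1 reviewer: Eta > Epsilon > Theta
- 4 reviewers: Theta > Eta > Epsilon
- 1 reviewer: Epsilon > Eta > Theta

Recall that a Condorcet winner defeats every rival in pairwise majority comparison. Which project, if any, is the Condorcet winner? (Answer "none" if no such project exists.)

Epsilon

Head-to-head results (13 reviewers):
Epsilon vs Theta: 9 to 4, Epsilon.
Epsilon vs Eta: Epsilon is ranked higher on 7+1 = 8 ballots, Eta on 5. Epsilon wins 8–5.
Theta vs Eta: 7+4 = 11 for Theta, 2 for Eta — Theta by 11–2.
Epsilon wins every pairwise contest, so Epsilon is the Condorcet winner.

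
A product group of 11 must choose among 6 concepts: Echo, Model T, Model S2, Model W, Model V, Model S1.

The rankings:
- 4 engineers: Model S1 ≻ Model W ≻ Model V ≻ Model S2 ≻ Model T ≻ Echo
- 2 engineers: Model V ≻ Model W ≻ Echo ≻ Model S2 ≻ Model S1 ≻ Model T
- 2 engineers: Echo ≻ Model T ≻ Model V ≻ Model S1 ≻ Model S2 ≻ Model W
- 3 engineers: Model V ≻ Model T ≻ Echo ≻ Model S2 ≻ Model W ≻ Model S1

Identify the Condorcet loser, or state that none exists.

none

Head-to-head results (11 engineers):
Echo–Model T: Model T 7–4.
Echo vs Model S2: Echo preferred on 2+2+3 = 7 ballots; Echo wins 7–4.
Echo vs Model W: Model W wins 6–5.
Echo vs Model V: Model V wins 9–2.
Echo vs Model S1: Echo, 7–4.
Model T vs Model S2: Model S2, 6–5.
Model T vs Model W: Model W wins 6–5.
Model T vs Model V: Model T preferred on 2 ballots; Model V wins 9–2.
Model T vs Model S1: Model T preferred on 2+3 = 5 ballots; Model S1 wins 6–5.
Model S2 vs Model W: Model W, 6–5.
Model S2 vs Model V: Model V wins 11–0.
Model S2 vs Model S1: 5 to 6, Model S1.
Model W vs Model V: Model W is ranked higher on 4 ballots, Model V on 7. Model V wins 7–4.
Model W vs Model S1: Model S1, 6–5.
Model V vs Model S1: Model V is ranked higher on 2+2+3 = 7 ballots, Model S1 on 4. Model V wins 7–4.
No design is winless: Echo beats Model S2; Model T beats Echo; Model S2 beats Model T; Model W beats Echo; Model V beats Echo; Model S1 beats Model T. There is no Condorcet loser.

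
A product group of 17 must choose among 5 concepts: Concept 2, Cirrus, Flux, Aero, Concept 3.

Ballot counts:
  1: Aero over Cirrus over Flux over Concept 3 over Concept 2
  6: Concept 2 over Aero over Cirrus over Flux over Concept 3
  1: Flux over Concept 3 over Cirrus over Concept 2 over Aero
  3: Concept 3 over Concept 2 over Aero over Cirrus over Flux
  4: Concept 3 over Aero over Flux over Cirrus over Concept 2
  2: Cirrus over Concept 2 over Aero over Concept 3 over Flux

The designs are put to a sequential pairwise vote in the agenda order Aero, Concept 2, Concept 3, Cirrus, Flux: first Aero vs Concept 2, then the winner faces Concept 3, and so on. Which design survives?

Cirrus

Round 1: Aero vs Concept 2 — 5–12, Concept 2 advances.
Round 2: Concept 2 vs Concept 3 — 8–9, Concept 3 advances.
Round 3: Concept 3 vs Cirrus — 8–9, Cirrus advances.
Round 4: Cirrus vs Flux — 12–5, Cirrus advances.
The agenda winner is Cirrus.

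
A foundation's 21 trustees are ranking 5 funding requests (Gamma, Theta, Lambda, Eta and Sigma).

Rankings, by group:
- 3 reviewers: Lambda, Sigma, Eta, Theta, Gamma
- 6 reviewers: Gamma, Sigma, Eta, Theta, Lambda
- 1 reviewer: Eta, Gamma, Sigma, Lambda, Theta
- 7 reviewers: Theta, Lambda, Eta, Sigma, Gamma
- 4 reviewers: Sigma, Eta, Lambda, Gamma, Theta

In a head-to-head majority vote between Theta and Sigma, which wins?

Sigma

Ballots ranking Theta above Sigma: 7.
Ballots ranking Sigma above Theta: 21 − 7 = 14.
Sigma wins the head-to-head 14–7.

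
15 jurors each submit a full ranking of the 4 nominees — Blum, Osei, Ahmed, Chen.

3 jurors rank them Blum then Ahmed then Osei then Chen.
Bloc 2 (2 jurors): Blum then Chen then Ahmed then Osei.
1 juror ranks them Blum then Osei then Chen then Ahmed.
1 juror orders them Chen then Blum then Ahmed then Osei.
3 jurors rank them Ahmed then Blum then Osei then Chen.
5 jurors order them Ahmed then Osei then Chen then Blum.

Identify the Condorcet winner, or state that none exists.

Ahmed

Head-to-head results (15 jurors):
Blum vs Osei: Blum is ranked higher on 3+2+1+1+3 = 10 ballots, Osei on 5. Blum wins 10–5.
Blum vs Ahmed: 3+2+1+1 = 7 for Blum, 8 for Ahmed — Ahmed by 8–7.
Blum vs Chen: 9 to 6, Blum.
Osei vs Ahmed: Osei preferred on 1 ballot; Ahmed wins 14–1.
Osei vs Chen: 12 to 3, Osei.
Ahmed vs Chen: 11 to 4, Ahmed.
Ahmed wins every pairwise contest, so Ahmed is the Condorcet winner.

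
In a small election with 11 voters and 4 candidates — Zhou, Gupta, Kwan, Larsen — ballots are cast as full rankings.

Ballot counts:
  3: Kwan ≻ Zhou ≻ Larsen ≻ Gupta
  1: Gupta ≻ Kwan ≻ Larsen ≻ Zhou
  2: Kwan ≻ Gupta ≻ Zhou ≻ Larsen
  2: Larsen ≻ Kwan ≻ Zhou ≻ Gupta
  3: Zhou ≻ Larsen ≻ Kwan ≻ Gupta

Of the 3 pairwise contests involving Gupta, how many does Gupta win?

Gupta against each rival (11 voters):
Gupta vs Zhou: Zhou wins 8–3.
Gupta vs Kwan: Gupta is ranked higher on 1 ballot, Kwan on 10. Kwan wins 10–1.
Gupta–Larsen: Larsen 8–3.
Gupta beats no one; loses to Zhou, Kwan, Larsen — 0 pairwise wins.

0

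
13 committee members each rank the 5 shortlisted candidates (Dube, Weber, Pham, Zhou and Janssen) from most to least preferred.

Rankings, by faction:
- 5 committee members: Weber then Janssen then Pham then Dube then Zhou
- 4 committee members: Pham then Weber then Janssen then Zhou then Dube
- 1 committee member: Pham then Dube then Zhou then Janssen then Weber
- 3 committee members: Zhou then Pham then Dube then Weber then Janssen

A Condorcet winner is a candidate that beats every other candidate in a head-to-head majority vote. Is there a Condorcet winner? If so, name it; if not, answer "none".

Pham

Check each pair by majority over 13 ballots:
Dube vs Weber: 4 to 9, Weber.
Dube vs Pham: 0 for Dube, 13 for Pham — Pham by 13–0.
Dube vs Zhou: Zhou wins 7–6.
Dube vs Janssen: 4 to 9, Janssen.
Weber–Pham: Pham 8–5.
Weber vs Zhou: 9 to 4, Weber.
Weber–Janssen: Weber 12–1.
Pham vs Zhou: Pham, 10–3.
Pham vs Janssen: 8 to 5, Pham.
Zhou vs Janssen: Zhou is ranked higher on 1+3 = 4 ballots, Janssen on 9. Janssen wins 9–4.
Pham defeats every rival head-to-head and is the Condorcet winner.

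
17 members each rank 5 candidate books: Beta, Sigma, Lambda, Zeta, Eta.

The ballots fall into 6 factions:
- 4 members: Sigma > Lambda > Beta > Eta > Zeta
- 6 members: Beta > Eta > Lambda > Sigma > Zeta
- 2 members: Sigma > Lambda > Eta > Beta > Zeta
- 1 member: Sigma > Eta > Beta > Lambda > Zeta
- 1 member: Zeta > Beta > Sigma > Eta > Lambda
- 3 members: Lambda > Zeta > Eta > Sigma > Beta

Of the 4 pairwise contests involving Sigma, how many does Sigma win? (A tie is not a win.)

2

Sigma against each rival (17 members):
Sigma–Beta: Sigma 10–7.
Sigma vs Lambda: Sigma is ranked higher on 4+2+1+1 = 8 ballots, Lambda on 9. Lambda wins 9–8.
Sigma vs Zeta: Sigma wins 13–4.
Sigma vs Eta: Eta wins 9–8.
Sigma beats Beta, Zeta; loses to Lambda, Eta — 2 pairwise wins.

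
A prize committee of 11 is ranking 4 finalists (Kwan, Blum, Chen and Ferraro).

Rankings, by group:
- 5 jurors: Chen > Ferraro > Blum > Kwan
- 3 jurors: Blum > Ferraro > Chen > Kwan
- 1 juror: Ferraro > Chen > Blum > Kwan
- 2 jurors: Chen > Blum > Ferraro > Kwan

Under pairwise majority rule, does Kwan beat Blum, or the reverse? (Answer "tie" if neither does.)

No ballot ranks Kwan above Blum: 0.
Ballots ranking Blum above Kwan: 11 − 0 = 11.
Blum wins the head-to-head 11–0.

Blum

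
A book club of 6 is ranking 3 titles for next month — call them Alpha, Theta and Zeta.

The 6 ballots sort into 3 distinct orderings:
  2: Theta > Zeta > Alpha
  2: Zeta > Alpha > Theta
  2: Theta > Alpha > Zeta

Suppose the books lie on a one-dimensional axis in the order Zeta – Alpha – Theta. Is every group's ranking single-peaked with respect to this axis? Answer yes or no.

no

Axis positions: Zeta=1, Alpha=2, Theta=3.
Group 1: ranking walks positions 3-1-2; Zeta is ranked above Alpha even though Alpha lies between Zeta and the peak Theta on the axis — preferences dip and rise again. Not single-peaked.
Group 2 (peak Zeta at position 1): ranking walks positions 1-2-3, expanding outward from the peak — single-peaked.
Group 3 (peak Theta at position 3): ranking walks positions 3-2-1, expanding outward from the peak — single-peaked.
Group 1 violates single-peakedness, so the profile is not single-peaked on this axis.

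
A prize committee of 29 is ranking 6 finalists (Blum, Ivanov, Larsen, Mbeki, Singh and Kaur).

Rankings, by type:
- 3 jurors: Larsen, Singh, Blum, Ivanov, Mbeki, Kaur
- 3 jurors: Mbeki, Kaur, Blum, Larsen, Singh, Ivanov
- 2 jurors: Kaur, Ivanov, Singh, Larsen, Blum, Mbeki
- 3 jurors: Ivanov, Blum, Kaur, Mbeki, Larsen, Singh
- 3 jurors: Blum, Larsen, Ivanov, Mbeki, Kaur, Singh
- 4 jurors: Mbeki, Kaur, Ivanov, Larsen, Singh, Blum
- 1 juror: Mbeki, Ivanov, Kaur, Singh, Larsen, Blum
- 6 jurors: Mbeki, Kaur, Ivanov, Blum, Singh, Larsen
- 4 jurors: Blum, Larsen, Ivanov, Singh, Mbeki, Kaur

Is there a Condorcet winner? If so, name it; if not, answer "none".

none

Head-to-head results (29 jurors):
Blum vs Ivanov: 3+3+3+4 = 13 for Blum, 16 for Ivanov — Ivanov by 16–13.
Blum vs Larsen: Blum wins 19–10.
Blum vs Mbeki: 15 to 14, Blum.
Blum vs Singh: Blum, 19–10.
Blum vs Kaur: Blum is ranked higher on 3+3+3+4 = 13 ballots, Kaur on 16. Kaur wins 16–13.
Ivanov vs Larsen: Ivanov preferred on 2+3+4+1+6 = 16 ballots; Ivanov wins 16–13.
Ivanov–Mbeki: Ivanov 15–14.
Ivanov vs Singh: Ivanov, 23–6.
Ivanov vs Kaur: 3+3+3+1+4 = 14 for Ivanov, 15 for Kaur — Kaur by 15–14.
Larsen vs Mbeki: Larsen preferred on 3+2+3+4 = 12 ballots; Mbeki wins 17–12.
Larsen vs Singh: Larsen is ranked higher on 3+3+3+3+4+4 = 20 ballots, Singh on 9. Larsen wins 20–9.
Larsen vs Kaur: Larsen is ranked higher on 3+3+4 = 10 ballots, Kaur on 19. Kaur wins 19–10.
Mbeki vs Singh: Mbeki preferred on 3+3+3+4+1+6 = 20 ballots; Mbeki wins 20–9.
Mbeki vs Kaur: Mbeki, 24–5.
Singh vs Kaur: 3+4 = 7 for Singh, 22 for Kaur — Kaur by 22–7.
No nominee is unbeaten: Blum loses to Ivanov; Ivanov loses to Kaur; Larsen loses to Blum; Mbeki loses to Blum; Singh loses to Blum; Kaur loses to Mbeki. In particular Blum beats Mbeki beats Kaur beats Blum is a majority cycle — no Condorcet winner exists.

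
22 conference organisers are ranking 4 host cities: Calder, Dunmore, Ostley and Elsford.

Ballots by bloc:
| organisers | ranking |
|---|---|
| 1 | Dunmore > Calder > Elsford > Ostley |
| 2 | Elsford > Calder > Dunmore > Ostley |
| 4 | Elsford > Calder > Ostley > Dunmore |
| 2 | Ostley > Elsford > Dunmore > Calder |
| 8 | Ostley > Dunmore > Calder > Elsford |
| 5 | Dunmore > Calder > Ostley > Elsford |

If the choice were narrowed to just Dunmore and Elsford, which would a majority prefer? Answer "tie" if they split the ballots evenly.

Ballots ranking Dunmore above Elsford: 1 + 8 + 5 = 14.
Ballots ranking Elsford above Dunmore: 22 − 14 = 8.
Dunmore wins the head-to-head 14–8.

Dunmore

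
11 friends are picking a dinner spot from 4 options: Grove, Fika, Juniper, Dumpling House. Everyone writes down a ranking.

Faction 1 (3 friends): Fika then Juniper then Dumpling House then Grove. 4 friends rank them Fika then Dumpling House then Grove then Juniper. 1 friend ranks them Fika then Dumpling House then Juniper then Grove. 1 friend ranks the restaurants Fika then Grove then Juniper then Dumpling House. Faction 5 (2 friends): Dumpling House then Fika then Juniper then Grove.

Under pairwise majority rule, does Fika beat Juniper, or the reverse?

Fika

Ballots ranking Fika above Juniper: 3 + 4 + 1 + 1 + 2 = 11.
Ballots ranking Juniper above Fika: 11 − 11 = 0.
Fika wins the head-to-head 11–0.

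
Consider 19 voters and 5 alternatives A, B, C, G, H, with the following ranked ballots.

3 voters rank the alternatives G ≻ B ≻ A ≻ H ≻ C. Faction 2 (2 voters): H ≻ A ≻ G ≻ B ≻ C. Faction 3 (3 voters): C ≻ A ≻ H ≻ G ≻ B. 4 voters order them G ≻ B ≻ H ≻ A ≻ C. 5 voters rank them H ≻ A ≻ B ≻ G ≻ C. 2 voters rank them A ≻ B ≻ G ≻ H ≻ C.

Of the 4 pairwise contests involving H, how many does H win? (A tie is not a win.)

4

H against each rival (19 voters):
H vs A: H wins 11–8.
H vs B: 10 to 9, H.
H vs C: 16 to 3, H.
H vs G: 2+3+5 = 10 for H, 9 for G — H by 10–9.
H beats A, B, C, G — 4 pairwise wins.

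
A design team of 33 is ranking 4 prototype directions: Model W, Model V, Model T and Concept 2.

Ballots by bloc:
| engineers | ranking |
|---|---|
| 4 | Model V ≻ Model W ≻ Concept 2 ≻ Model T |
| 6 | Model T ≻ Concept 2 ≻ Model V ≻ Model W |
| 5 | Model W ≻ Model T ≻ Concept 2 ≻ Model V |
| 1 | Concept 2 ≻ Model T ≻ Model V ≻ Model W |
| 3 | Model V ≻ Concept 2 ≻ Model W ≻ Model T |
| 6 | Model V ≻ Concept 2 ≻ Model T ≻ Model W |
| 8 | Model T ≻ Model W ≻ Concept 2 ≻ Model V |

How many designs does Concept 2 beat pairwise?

1

Concept 2 against each rival (33 engineers):
Concept 2 vs Model W: Concept 2 preferred on 6+1+3+6 = 16 ballots; Model W wins 17–16.
Concept 2 vs Model V: Concept 2, 20–13.
Concept 2 vs Model T: Model T, 19–14.
Concept 2 beats Model V; loses to Model W, Model T — 1 pairwise win.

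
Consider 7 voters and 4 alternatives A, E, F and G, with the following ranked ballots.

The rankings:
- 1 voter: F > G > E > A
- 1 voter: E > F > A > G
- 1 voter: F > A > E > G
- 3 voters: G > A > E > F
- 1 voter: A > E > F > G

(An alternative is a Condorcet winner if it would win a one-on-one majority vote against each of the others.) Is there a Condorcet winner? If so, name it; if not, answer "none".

Head-to-head results (7 voters):
A vs E: A preferred on 1+3+1 = 5 ballots; A wins 5–2.
A vs F: A, 4–3.
A–G: G 4–3.
E vs F: E is ranked higher on 1+3+1 = 5 ballots, F on 2. E wins 5–2.
E vs G: G, 4–3.
F vs G: F, 4–3.
No alternative is unbeaten: A loses to G; E loses to A; F loses to A; G loses to F. In particular A > F > G > A is a majority cycle — no Condorcet winner exists.

none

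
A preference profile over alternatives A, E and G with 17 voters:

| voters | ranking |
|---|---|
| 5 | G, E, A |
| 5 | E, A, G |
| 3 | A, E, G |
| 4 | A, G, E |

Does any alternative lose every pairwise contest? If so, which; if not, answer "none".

Head-to-head results (17 voters):
A vs E: A is ranked higher on 3+4 = 7 ballots, E on 10. E wins 10–7.
A vs G: A, 12–5.
E–G: G 9–8.
No alternative is winless: A beats G; E beats A; G beats E. There is no Condorcet loser.

none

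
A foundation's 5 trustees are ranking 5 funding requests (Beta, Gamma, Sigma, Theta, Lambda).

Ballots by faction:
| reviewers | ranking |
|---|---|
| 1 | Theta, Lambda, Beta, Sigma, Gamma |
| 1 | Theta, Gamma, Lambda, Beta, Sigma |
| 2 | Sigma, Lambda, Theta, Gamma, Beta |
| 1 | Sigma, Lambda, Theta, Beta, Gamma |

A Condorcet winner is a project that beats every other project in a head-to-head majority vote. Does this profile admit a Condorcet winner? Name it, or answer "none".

Sigma

Check each pair by majority over 5 ballots:
Beta vs Gamma: Gamma, 3–2.
Beta vs Sigma: Sigma, 3–2.
Beta vs Theta: Theta wins 5–0.
Beta vs Lambda: Lambda, 5–0.
Gamma–Sigma: Sigma 4–1.
Gamma vs Theta: Theta, 5–0.
Gamma vs Lambda: Lambda wins 4–1.
Sigma–Theta: Sigma 3–2.
Sigma–Lambda: Sigma 3–2.
Theta vs Lambda: Lambda wins 3–2.
Sigma defeats every rival head-to-head and is the Condorcet winner.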